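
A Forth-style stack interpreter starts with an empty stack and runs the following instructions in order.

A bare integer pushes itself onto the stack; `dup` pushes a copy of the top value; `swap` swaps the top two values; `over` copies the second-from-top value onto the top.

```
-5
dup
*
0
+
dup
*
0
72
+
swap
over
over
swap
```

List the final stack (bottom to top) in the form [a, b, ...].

[72, 625, 625, 72]

-5   : -5
dup  : -5 -5
*    : 25
0    : 25 0
+    : 25
dup  : 25 25
*    : 625
0    : 625 0
72   : 625 0 72
+    : 625 72
swap : 72 625
over : 72 625 72
over : 72 625 72 625
swap : 72 625 625 72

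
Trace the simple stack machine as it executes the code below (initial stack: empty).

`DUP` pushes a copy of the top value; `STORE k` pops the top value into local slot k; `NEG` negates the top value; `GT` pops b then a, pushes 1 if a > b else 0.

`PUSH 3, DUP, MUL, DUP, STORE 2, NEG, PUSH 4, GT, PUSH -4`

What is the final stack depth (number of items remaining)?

2

PUSH 3   3
DUP      3 3
MUL      9
DUP      9 9
STORE 2  9
NEG      -9
PUSH 4   -9 4
GT       0
PUSH -4  0 -4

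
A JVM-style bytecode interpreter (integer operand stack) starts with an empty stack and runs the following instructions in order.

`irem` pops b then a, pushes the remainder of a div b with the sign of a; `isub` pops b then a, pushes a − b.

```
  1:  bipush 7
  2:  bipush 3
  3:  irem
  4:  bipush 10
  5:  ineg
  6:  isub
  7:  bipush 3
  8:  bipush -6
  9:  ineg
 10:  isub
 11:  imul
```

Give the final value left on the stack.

-33

bipush 7  → [7]
bipush 3  → [7, 3]
irem      → [1]
bipush 10 → [1, 10]
ineg      → [1, -10]
isub      → [11]
bipush 3  → [11, 3]
bipush -6 → [11, 3, -6]
ineg      → [11, 3, 6]
isub      → [11, -3]
imul      → [-33]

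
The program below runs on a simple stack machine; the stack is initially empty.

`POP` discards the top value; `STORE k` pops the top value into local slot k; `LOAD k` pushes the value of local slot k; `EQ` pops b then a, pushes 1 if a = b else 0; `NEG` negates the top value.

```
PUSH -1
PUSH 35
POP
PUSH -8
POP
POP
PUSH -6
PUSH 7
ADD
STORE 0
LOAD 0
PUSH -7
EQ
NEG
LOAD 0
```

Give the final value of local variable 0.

PUSH -1 → [-1]
PUSH 35 → [-1, 35]
POP     → [-1]
PUSH -8 → [-1, -8]
POP     → [-1]
POP     → []
PUSH -6 → [-6]
PUSH 7  → [-6, 7]
ADD     → [1]
STORE 0 → []
LOAD 0  → [1]
PUSH -7 → [1, -7]
EQ      → [0]
NEG     → [0]
LOAD 0  → [0, 1]

1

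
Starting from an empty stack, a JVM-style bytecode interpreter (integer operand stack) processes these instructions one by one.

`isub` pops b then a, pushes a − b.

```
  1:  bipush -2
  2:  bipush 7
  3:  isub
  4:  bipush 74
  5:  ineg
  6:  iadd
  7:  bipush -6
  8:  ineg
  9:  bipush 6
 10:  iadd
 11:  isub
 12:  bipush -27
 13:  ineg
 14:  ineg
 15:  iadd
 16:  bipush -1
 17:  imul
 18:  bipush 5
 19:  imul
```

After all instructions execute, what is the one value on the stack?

610

bipush -2  → -2
bipush 7   → -2 7
isub       → -9
bipush 74  → -9 74
ineg       → -9 -74
iadd       → -83
bipush -6  → -83 -6
ineg       → -83 6
bipush 6   → -83 6 6
iadd       → -83 12
isub       → -95
bipush -27 → -95 -27
ineg       → -95 27
ineg       → -95 -27
iadd       → -122
bipush -1  → -122 -1
imul       → 122
bipush 5   → 122 5
imul       → 610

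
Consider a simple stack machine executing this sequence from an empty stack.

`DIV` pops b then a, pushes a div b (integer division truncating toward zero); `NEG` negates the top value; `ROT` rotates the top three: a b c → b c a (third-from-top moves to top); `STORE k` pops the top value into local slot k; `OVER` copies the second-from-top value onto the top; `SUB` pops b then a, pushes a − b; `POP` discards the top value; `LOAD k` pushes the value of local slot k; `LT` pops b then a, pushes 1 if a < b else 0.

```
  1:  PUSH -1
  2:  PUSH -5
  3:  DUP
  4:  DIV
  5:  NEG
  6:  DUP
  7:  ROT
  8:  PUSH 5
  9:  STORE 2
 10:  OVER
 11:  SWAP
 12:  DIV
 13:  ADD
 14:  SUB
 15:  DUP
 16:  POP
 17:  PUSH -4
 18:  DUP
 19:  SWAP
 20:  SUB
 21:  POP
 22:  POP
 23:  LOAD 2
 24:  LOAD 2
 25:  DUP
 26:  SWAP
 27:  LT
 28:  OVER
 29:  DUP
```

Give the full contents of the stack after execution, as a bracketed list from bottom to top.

[5, 0, 5, 5]

PUSH -1 -> -1
PUSH -5 -> -1 -5
DUP     -> -1 -5 -5
DIV     -> -1 1
NEG     -> -1 -1
DUP     -> -1 -1 -1
ROT     -> -1 -1 -1
PUSH 5  -> -1 -1 -1 5
STORE 2 -> -1 -1 -1
OVER    -> -1 -1 -1 -1
SWAP    -> -1 -1 -1 -1
DIV     -> -1 -1 1
ADD     -> -1 0
SUB     -> -1
DUP     -> -1 -1
POP     -> -1
PUSH -4 -> -1 -4
DUP     -> -1 -4 -4
SWAP    -> -1 -4 -4
SUB     -> -1 0
POP     -> -1
POP     -> (empty)
LOAD 2  -> 5
LOAD 2  -> 5 5
DUP     -> 5 5 5
SWAP    -> 5 5 5
LT      -> 5 0
OVER    -> 5 0 5
DUP     -> 5 0 5 5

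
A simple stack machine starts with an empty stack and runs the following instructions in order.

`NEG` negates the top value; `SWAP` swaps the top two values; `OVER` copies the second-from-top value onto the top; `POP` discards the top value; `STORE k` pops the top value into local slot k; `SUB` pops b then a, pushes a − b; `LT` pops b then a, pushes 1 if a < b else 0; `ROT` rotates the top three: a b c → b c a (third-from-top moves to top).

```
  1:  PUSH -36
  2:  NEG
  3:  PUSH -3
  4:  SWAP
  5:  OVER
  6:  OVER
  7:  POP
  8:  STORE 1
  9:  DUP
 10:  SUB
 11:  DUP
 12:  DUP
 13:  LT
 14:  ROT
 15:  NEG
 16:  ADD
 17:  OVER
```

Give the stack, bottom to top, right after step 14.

[0, 0, -3]

PUSH -36 -> -36
NEG      -> 36
PUSH -3  -> 36 -3
SWAP     -> -3 36
OVER     -> -3 36 -3
OVER     -> -3 36 -3 36
POP      -> -3 36 -3
STORE 1  -> -3 36
DUP      -> -3 36 36
SUB      -> -3 0
DUP      -> -3 0 0
DUP      -> -3 0 0 0
LT       -> -3 0 0
ROT      -> 0 0 -3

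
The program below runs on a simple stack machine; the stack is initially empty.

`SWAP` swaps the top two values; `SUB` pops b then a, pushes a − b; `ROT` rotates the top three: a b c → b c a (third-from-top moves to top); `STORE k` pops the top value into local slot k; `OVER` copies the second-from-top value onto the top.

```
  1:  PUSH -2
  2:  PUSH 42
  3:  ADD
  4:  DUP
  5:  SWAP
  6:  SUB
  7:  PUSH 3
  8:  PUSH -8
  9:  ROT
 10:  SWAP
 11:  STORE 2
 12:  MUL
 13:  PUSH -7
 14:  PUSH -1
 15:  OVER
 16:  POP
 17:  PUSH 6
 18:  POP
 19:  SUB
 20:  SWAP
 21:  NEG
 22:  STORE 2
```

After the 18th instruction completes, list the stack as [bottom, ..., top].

[0, -7, -1]

PUSH -2 → -2
PUSH 42 → -2 42
ADD     → 40
DUP     → 40 40
SWAP    → 40 40
SUB     → 0
PUSH 3  → 0 3
PUSH -8 → 0 3 -8
ROT     → 3 -8 0
SWAP    → 3 0 -8
STORE 2 → 3 0
MUL     → 0
PUSH -7 → 0 -7
PUSH -1 → 0 -7 -1
OVER    → 0 -7 -1 -7
POP     → 0 -7 -1
PUSH 6  → 0 -7 -1 6
POP     → 0 -7 -1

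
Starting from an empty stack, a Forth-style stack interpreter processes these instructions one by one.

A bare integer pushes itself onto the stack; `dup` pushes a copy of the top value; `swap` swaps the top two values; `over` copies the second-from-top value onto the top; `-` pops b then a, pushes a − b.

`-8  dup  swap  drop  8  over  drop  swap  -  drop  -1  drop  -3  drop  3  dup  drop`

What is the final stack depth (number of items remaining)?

1

-8   → -8
dup  → -8 -8
swap → -8 -8
drop → -8
8    → -8 8
over → -8 8 -8
drop → -8 8
swap → 8 -8
-    → 16
drop → (empty)
-1   → -1
drop → (empty)
-3   → -3
drop → (empty)
3    → 3
dup  → 3 3
drop → 3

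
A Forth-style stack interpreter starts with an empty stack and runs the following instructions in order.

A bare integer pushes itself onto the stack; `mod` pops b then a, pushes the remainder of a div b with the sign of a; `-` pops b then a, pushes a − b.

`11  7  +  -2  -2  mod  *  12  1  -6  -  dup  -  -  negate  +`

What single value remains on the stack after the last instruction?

11     : 11
7      : 11 7
+      : 18
-2     : 18 -2
-2     : 18 -2 -2
mod    : 18 0
*      : 0
12     : 0 12
1      : 0 12 1
-6     : 0 12 1 -6
-      : 0 12 7
dup    : 0 12 7 7
-      : 0 12 0
-      : 0 12
negate : 0 -12
+      : -12

-12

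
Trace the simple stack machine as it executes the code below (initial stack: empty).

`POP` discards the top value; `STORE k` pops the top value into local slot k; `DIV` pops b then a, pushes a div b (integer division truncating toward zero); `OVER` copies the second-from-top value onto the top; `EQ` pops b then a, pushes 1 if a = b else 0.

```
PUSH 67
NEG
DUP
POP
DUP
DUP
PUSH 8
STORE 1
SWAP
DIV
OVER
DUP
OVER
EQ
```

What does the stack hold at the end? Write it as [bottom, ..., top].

PUSH 67  [67]
NEG      [-67]
DUP      [-67, -67]
POP      [-67]
DUP      [-67, -67]
DUP      [-67, -67, -67]
PUSH 8   [-67, -67, -67, 8]
STORE 1  [-67, -67, -67]
SWAP     [-67, -67, -67]
DIV      [-67, 1]
OVER     [-67, 1, -67]
DUP      [-67, 1, -67, -67]
OVER     [-67, 1, -67, -67, -67]
EQ       [-67, 1, -67, 1]

[-67, 1, -67, 1]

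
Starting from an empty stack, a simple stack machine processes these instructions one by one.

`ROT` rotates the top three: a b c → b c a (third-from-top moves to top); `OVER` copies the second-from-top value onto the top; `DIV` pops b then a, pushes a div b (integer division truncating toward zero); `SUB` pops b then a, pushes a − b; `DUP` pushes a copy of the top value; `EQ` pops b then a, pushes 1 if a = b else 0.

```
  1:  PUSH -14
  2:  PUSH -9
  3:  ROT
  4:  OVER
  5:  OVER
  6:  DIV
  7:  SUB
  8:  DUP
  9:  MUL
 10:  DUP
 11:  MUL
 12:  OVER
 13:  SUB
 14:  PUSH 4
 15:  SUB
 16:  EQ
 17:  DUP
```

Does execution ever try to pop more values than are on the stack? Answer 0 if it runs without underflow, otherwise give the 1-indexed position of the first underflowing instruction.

3

PUSH -14 -> [-14]
PUSH -9  -> [-14, -9]
ROT  — needs 3 operands, stack has 2 → underflow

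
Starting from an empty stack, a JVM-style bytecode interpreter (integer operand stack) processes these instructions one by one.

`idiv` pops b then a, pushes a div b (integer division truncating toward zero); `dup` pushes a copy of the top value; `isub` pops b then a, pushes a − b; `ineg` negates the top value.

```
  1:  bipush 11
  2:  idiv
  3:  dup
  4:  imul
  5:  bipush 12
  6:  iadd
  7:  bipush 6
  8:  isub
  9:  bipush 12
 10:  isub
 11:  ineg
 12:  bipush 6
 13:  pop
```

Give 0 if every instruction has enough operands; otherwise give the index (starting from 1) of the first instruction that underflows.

2

bipush 11 : [11]
idiv  — needs 2 operands, stack has 1 → underflow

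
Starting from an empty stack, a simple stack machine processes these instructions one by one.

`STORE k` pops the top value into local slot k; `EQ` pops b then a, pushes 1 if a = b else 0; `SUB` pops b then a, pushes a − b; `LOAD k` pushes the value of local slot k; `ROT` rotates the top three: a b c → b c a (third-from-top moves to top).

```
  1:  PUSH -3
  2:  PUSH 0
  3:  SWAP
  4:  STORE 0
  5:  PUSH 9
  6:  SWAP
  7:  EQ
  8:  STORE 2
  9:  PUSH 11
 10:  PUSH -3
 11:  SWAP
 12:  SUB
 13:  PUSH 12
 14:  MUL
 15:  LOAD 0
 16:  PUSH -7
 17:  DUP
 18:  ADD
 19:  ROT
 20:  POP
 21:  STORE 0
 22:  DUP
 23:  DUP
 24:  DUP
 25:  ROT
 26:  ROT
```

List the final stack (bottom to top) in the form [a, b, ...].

[-3, -3, -3, -3]

PUSH -3 → -3
PUSH 0  → -3 0
SWAP    → 0 -3
STORE 0 → 0
PUSH 9  → 0 9
SWAP    → 9 0
EQ      → 0
STORE 2 → (empty)
PUSH 11 → 11
PUSH -3 → 11 -3
SWAP    → -3 11
SUB     → -14
PUSH 12 → -14 12
MUL     → -168
LOAD 0  → -168 -3
PUSH -7 → -168 -3 -7
DUP     → -168 -3 -7 -7
ADD     → -168 -3 -14
ROT     → -3 -14 -168
POP     → -3 -14
STORE 0 → -3
DUP     → -3 -3
DUP     → -3 -3 -3
DUP     → -3 -3 -3 -3
ROT     → -3 -3 -3 -3
ROT     → -3 -3 -3 -3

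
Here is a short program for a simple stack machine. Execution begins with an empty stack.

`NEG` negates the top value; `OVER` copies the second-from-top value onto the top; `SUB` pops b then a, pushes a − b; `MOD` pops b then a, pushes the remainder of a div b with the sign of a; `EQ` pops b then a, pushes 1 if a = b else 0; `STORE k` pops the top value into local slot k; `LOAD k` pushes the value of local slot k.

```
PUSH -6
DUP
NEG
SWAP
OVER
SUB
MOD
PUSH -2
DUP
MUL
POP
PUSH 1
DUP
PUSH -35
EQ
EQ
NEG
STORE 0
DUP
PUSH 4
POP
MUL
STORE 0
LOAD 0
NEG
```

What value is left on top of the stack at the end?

-36

PUSH -6   -6
DUP       -6 -6
NEG       -6 6
SWAP      6 -6
OVER      6 -6 6
SUB       6 -12
MOD       6
PUSH -2   6 -2
DUP       6 -2 -2
MUL       6 4
POP       6
PUSH 1    6 1
DUP       6 1 1
PUSH -35  6 1 1 -35
EQ        6 1 0
EQ        6 0
NEG       6 0
STORE 0   6
DUP       6 6
PUSH 4    6 6 4
POP       6 6
MUL       36
STORE 0   (empty)
LOAD 0    36
NEG       -36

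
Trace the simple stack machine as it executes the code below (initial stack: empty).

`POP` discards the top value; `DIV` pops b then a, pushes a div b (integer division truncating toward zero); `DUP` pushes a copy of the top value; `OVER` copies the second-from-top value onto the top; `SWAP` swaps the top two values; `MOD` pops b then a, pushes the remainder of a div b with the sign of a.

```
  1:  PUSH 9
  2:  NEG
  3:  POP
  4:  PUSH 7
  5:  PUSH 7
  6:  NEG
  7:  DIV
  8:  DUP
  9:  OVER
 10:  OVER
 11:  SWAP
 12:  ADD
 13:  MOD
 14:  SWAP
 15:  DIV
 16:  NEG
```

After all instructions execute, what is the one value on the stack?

-1

PUSH 9  [9]
NEG     [-9]
POP     []
PUSH 7  [7]
PUSH 7  [7, 7]
NEG     [7, -7]
DIV     [-1]
DUP     [-1, -1]
OVER    [-1, -1, -1]
OVER    [-1, -1, -1, -1]
SWAP    [-1, -1, -1, -1]
ADD     [-1, -1, -2]
MOD     [-1, -1]
SWAP    [-1, -1]
DIV     [1]
NEG     [-1]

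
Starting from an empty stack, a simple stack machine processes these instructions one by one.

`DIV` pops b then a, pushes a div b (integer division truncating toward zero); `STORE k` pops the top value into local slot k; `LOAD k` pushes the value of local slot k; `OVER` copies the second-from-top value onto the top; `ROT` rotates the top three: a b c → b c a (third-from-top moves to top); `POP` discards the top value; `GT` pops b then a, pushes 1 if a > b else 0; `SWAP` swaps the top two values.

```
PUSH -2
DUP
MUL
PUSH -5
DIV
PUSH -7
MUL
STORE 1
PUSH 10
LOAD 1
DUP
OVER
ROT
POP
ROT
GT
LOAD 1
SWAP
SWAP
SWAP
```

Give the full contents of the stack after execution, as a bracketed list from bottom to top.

[0, 0, 0]

PUSH -2 : -2
DUP     : -2 -2
MUL     : 4
PUSH -5 : 4 -5
DIV     : 0
PUSH -7 : 0 -7
MUL     : 0
STORE 1 : (empty)
PUSH 10 : 10
LOAD 1  : 10 0
DUP     : 10 0 0
OVER    : 10 0 0 0
ROT     : 10 0 0 0
POP     : 10 0 0
ROT     : 0 0 10
GT      : 0 0
LOAD 1  : 0 0 0
SWAP    : 0 0 0
SWAP    : 0 0 0
SWAP    : 0 0 0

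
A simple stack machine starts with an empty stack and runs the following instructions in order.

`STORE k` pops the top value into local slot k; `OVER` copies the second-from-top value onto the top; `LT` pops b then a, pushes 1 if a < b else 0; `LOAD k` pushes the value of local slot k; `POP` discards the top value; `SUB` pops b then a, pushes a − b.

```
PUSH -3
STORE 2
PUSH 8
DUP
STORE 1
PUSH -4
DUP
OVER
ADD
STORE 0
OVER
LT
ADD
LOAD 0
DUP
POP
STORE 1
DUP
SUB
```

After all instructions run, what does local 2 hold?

-3

PUSH -3 : [-3]
STORE 2 : []
PUSH 8  : [8]
DUP     : [8, 8]
STORE 1 : [8]
PUSH -4 : [8, -4]
DUP     : [8, -4, -4]
OVER    : [8, -4, -4, -4]
ADD     : [8, -4, -8]
STORE 0 : [8, -4]
OVER    : [8, -4, 8]
LT      : [8, 1]
ADD     : [9]
LOAD 0  : [9, -8]
DUP     : [9, -8, -8]
POP     : [9, -8]
STORE 1 : [9]
DUP     : [9, 9]
SUB     : [0]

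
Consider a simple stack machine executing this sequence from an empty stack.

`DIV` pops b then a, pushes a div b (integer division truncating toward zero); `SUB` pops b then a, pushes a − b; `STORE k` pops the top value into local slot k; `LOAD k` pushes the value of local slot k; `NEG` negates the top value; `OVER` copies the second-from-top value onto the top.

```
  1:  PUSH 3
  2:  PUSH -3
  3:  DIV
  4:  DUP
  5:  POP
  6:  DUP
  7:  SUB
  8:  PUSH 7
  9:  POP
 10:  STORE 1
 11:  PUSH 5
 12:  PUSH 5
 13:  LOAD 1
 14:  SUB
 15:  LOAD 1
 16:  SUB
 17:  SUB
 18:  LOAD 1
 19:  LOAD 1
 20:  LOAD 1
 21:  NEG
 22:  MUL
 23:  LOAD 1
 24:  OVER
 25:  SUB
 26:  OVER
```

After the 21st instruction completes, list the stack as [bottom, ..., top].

PUSH 3  : 3
PUSH -3 : 3 -3
DIV     : -1
DUP     : -1 -1
POP     : -1
DUP     : -1 -1
SUB     : 0
PUSH 7  : 0 7
POP     : 0
STORE 1 : (empty)
PUSH 5  : 5
PUSH 5  : 5 5
LOAD 1  : 5 5 0
SUB     : 5 5
LOAD 1  : 5 5 0
SUB     : 5 5
SUB     : 0
LOAD 1  : 0 0
LOAD 1  : 0 0 0
LOAD 1  : 0 0 0 0
NEG     : 0 0 0 0

[0, 0, 0, 0]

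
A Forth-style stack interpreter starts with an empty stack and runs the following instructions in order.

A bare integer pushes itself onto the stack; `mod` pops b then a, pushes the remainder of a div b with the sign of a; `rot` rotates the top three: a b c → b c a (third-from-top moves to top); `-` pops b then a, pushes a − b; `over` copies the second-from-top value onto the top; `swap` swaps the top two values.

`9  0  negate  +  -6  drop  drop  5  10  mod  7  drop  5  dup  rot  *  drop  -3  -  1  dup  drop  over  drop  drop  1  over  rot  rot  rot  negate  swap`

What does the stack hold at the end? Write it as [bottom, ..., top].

9      : 9
0      : 9 0
negate : 9 0
+      : 9
-6     : 9 -6
drop   : 9
drop   : (empty)
5      : 5
10     : 5 10
mod    : 5
7      : 5 7
drop   : 5
5      : 5 5
dup    : 5 5 5
rot    : 5 5 5
*      : 5 25
drop   : 5
-3     : 5 -3
-      : 8
1      : 8 1
dup    : 8 1 1
drop   : 8 1
over   : 8 1 8
drop   : 8 1
drop   : 8
1      : 8 1
over   : 8 1 8
rot    : 1 8 8
rot    : 8 8 1
rot    : 8 1 8
negate : 8 1 -8
swap   : 8 -8 1

[8, -8, 1]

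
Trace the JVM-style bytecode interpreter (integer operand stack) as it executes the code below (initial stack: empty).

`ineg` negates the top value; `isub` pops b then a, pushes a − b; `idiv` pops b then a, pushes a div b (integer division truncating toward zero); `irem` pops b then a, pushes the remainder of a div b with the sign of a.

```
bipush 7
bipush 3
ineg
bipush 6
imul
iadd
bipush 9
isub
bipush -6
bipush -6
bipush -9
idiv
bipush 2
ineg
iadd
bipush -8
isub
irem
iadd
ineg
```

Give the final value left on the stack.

bipush 7   7
bipush 3   7 3
ineg       7 -3
bipush 6   7 -3 6
imul       7 -18
iadd       -11
bipush 9   -11 9
isub       -20
bipush -6  -20 -6
bipush -6  -20 -6 -6
bipush -9  -20 -6 -6 -9
idiv       -20 -6 0
bipush 2   -20 -6 0 2
ineg       -20 -6 0 -2
iadd       -20 -6 -2
bipush -8  -20 -6 -2 -8
isub       -20 -6 6
irem       -20 0
iadd       -20
ineg       20

20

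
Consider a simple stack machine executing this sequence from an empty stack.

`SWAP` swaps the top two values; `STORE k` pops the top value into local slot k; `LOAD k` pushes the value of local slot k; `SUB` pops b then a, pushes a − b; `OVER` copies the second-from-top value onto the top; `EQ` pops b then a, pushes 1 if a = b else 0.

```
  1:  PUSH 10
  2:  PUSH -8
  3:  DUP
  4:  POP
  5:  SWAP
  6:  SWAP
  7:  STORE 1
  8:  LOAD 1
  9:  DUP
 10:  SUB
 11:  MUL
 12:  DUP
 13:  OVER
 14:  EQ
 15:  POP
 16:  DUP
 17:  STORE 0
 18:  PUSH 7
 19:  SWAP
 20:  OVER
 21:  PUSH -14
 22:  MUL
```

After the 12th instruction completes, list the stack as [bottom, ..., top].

PUSH 10 → 10
PUSH -8 → 10 -8
DUP     → 10 -8 -8
POP     → 10 -8
SWAP    → -8 10
SWAP    → 10 -8
STORE 1 → 10
LOAD 1  → 10 -8
DUP     → 10 -8 -8
SUB     → 10 0
MUL     → 0
DUP     → 0 0

[0, 0]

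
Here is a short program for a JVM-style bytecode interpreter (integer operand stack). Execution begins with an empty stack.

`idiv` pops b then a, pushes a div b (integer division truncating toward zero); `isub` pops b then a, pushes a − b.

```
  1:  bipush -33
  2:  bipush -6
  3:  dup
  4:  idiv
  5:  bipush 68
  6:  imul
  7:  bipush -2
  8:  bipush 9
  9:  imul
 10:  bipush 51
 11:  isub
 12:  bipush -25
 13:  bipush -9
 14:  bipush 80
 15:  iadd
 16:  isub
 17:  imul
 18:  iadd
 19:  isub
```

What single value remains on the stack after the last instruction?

-6725

bipush -33 -> [-33]
bipush -6  -> [-33, -6]
dup        -> [-33, -6, -6]
idiv       -> [-33, 1]
bipush 68  -> [-33, 1, 68]
imul       -> [-33, 68]
bipush -2  -> [-33, 68, -2]
bipush 9   -> [-33, 68, -2, 9]
imul       -> [-33, 68, -18]
bipush 51  -> [-33, 68, -18, 51]
isub       -> [-33, 68, -69]
bipush -25 -> [-33, 68, -69, -25]
bipush -9  -> [-33, 68, -69, -25, -9]
bipush 80  -> [-33, 68, -69, -25, -9, 80]
iadd       -> [-33, 68, -69, -25, 71]
isub       -> [-33, 68, -69, -96]
imul       -> [-33, 68, 6624]
iadd       -> [-33, 6692]
isub       -> [-6725]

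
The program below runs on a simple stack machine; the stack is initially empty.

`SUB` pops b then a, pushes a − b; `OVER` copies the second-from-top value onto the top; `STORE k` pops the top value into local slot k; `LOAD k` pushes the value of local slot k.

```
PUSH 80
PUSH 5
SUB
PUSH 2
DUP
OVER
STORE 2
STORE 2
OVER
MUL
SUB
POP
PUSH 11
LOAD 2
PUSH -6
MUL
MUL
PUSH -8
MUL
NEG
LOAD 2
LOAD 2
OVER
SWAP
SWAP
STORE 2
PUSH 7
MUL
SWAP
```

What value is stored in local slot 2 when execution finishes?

PUSH 80 : 80
PUSH 5  : 80 5
SUB     : 75
PUSH 2  : 75 2
DUP     : 75 2 2
OVER    : 75 2 2 2
STORE 2 : 75 2 2
STORE 2 : 75 2
OVER    : 75 2 75
MUL     : 75 150
SUB     : -75
POP     : (empty)
PUSH 11 : 11
LOAD 2  : 11 2
PUSH -6 : 11 2 -6
MUL     : 11 -12
MUL     : -132
PUSH -8 : -132 -8
MUL     : 1056
NEG     : -1056
LOAD 2  : -1056 2
LOAD 2  : -1056 2 2
OVER    : -1056 2 2 2
SWAP    : -1056 2 2 2
SWAP    : -1056 2 2 2
STORE 2 : -1056 2 2
PUSH 7  : -1056 2 2 7
MUL     : -1056 2 14
SWAP    : -1056 14 2

2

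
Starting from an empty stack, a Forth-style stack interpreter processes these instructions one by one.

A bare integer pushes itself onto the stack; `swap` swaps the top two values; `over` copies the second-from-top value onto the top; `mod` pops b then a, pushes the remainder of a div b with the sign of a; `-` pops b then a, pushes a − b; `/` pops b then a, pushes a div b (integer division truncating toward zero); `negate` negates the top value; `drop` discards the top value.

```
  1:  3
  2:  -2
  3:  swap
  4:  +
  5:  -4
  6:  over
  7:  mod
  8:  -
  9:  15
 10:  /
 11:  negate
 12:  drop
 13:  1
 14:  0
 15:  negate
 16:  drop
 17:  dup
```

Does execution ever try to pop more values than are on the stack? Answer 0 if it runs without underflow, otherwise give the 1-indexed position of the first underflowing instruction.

3       [3]
-2      [3, -2]
swap    [-2, 3]
+       [1]
-4      [1, -4]
over    [1, -4, 1]
mod     [1, 0]
-       [1]
15      [1, 15]
/       [0]
negate  [0]
drop    []
1       [1]
0       [1, 0]
negate  [1, 0]
drop    [1]
dup     [1, 1]

0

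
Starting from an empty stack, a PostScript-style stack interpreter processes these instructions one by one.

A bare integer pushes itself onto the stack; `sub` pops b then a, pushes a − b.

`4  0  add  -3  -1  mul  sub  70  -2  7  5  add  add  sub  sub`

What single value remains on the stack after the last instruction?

-59

4   -> 4
0   -> 4 0
add -> 4
-3  -> 4 -3
-1  -> 4 -3 -1
mul -> 4 3
sub -> 1
70  -> 1 70
-2  -> 1 70 -2
7   -> 1 70 -2 7
5   -> 1 70 -2 7 5
add -> 1 70 -2 12
add -> 1 70 10
sub -> 1 60
sub -> -59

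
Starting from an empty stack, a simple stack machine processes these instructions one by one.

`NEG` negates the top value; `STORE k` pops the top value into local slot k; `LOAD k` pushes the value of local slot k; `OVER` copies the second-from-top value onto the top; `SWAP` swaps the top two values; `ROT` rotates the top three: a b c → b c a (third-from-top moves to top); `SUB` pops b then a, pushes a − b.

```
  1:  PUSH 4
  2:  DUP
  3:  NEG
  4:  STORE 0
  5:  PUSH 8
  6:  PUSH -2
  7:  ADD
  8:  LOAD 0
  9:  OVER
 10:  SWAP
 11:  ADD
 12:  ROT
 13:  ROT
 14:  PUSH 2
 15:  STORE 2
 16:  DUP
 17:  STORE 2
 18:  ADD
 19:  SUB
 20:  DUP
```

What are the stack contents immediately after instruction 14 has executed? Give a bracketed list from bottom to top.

PUSH 4  : [4]
DUP     : [4, 4]
NEG     : [4, -4]
STORE 0 : [4]
PUSH 8  : [4, 8]
PUSH -2 : [4, 8, -2]
ADD     : [4, 6]
LOAD 0  : [4, 6, -4]
OVER    : [4, 6, -4, 6]
SWAP    : [4, 6, 6, -4]
ADD     : [4, 6, 2]
ROT     : [6, 2, 4]
ROT     : [2, 4, 6]
PUSH 2  : [2, 4, 6, 2]

[2, 4, 6, 2]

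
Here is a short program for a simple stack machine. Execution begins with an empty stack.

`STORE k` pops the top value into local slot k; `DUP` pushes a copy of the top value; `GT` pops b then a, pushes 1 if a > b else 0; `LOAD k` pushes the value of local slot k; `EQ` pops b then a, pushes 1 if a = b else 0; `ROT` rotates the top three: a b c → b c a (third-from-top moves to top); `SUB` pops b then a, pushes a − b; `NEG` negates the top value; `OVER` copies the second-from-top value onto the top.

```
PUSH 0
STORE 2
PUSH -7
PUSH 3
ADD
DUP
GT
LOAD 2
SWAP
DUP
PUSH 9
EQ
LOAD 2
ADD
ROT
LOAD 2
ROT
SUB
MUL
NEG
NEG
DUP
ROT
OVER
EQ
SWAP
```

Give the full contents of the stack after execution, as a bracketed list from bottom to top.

PUSH 0  -> [0]
STORE 2 -> []
PUSH -7 -> [-7]
PUSH 3  -> [-7, 3]
ADD     -> [-4]
DUP     -> [-4, -4]
GT      -> [0]
LOAD 2  -> [0, 0]
SWAP    -> [0, 0]
DUP     -> [0, 0, 0]
PUSH 9  -> [0, 0, 0, 9]
EQ      -> [0, 0, 0]
LOAD 2  -> [0, 0, 0, 0]
ADD     -> [0, 0, 0]
ROT     -> [0, 0, 0]
LOAD 2  -> [0, 0, 0, 0]
ROT     -> [0, 0, 0, 0]
SUB     -> [0, 0, 0]
MUL     -> [0, 0]
NEG     -> [0, 0]
NEG     -> [0, 0]
DUP     -> [0, 0, 0]
ROT     -> [0, 0, 0]
OVER    -> [0, 0, 0, 0]
EQ      -> [0, 0, 1]
SWAP    -> [0, 1, 0]

[0, 1, 0]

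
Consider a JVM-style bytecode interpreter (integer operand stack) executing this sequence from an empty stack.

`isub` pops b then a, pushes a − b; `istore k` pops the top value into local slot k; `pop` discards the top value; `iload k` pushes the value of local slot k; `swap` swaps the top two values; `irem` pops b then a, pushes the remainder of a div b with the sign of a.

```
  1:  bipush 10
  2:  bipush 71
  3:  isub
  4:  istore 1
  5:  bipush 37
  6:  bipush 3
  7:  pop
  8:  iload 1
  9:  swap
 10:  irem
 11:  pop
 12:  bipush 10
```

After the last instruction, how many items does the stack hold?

bipush 10 : 10
bipush 71 : 10 71
isub      : -61
istore 1  : (empty)
bipush 37 : 37
bipush 3  : 37 3
pop       : 37
iload 1   : 37 -61
swap      : -61 37
irem      : -24
pop       : (empty)
bipush 10 : 10

1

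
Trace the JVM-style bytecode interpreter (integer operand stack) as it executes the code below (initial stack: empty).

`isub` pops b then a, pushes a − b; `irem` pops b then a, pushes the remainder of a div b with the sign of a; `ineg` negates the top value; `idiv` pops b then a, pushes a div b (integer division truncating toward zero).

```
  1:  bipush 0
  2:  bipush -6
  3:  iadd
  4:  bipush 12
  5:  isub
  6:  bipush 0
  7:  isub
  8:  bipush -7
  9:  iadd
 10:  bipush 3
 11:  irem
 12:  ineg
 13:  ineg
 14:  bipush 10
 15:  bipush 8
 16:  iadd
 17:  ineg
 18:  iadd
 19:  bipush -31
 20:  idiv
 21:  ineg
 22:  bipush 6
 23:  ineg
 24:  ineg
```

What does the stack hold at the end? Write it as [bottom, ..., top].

[0, 6]

bipush 0   → 0
bipush -6  → 0 -6
iadd       → -6
bipush 12  → -6 12
isub       → -18
bipush 0   → -18 0
isub       → -18
bipush -7  → -18 -7
iadd       → -25
bipush 3   → -25 3
irem       → -1
ineg       → 1
ineg       → -1
bipush 10  → -1 10
bipush 8   → -1 10 8
iadd       → -1 18
ineg       → -1 -18
iadd       → -19
bipush -31 → -19 -31
idiv       → 0
ineg       → 0
bipush 6   → 0 6
ineg       → 0 -6
ineg       → 0 6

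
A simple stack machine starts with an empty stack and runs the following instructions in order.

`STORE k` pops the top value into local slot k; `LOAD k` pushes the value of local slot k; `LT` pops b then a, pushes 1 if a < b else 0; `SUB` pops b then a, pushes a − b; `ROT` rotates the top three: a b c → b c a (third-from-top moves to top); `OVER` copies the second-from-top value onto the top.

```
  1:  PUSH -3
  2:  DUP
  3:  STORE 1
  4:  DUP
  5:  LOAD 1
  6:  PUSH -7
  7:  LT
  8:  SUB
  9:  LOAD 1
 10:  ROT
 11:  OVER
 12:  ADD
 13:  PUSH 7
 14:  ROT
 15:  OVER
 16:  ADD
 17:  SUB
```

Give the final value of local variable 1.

PUSH -3 -> [-3]
DUP     -> [-3, -3]
STORE 1 -> [-3]
DUP     -> [-3, -3]
LOAD 1  -> [-3, -3, -3]
PUSH -7 -> [-3, -3, -3, -7]
LT      -> [-3, -3, 0]
SUB     -> [-3, -3]
LOAD 1  -> [-3, -3, -3]
ROT     -> [-3, -3, -3]
OVER    -> [-3, -3, -3, -3]
ADD     -> [-3, -3, -6]
PUSH 7  -> [-3, -3, -6, 7]
ROT     -> [-3, -6, 7, -3]
OVER    -> [-3, -6, 7, -3, 7]
ADD     -> [-3, -6, 7, 4]
SUB     -> [-3, -6, 3]

-3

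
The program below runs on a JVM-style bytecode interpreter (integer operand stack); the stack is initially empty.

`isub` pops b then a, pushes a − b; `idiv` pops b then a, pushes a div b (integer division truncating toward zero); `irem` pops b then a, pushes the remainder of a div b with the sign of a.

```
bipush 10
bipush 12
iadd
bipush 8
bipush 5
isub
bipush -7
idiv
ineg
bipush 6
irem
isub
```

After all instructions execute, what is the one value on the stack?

bipush 10 -> 10
bipush 12 -> 10 12
iadd      -> 22
bipush 8  -> 22 8
bipush 5  -> 22 8 5
isub      -> 22 3
bipush -7 -> 22 3 -7
idiv      -> 22 0
ineg      -> 22 0
bipush 6  -> 22 0 6
irem      -> 22 0
isub      -> 22

22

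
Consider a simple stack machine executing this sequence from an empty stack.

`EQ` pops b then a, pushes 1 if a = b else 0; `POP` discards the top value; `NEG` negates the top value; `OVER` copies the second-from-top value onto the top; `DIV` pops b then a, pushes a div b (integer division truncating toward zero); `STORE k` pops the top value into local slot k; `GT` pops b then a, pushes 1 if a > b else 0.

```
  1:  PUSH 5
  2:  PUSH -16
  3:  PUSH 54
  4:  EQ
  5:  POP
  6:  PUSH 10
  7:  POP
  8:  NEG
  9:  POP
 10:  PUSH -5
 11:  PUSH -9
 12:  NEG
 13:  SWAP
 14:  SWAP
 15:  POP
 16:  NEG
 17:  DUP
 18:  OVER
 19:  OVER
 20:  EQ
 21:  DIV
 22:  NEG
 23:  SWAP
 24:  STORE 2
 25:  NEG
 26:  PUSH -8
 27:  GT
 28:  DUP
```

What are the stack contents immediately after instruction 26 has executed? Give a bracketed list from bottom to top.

[5, -8]

PUSH 5   → [5]
PUSH -16 → [5, -16]
PUSH 54  → [5, -16, 54]
EQ       → [5, 0]
POP      → [5]
PUSH 10  → [5, 10]
POP      → [5]
NEG      → [-5]
POP      → []
PUSH -5  → [-5]
PUSH -9  → [-5, -9]
NEG      → [-5, 9]
SWAP     → [9, -5]
SWAP     → [-5, 9]
POP      → [-5]
NEG      → [5]
DUP      → [5, 5]
OVER     → [5, 5, 5]
OVER     → [5, 5, 5, 5]
EQ       → [5, 5, 1]
DIV      → [5, 5]
NEG      → [5, -5]
SWAP     → [-5, 5]
STORE 2  → [-5]
NEG      → [5]
PUSH -8  → [5, -8]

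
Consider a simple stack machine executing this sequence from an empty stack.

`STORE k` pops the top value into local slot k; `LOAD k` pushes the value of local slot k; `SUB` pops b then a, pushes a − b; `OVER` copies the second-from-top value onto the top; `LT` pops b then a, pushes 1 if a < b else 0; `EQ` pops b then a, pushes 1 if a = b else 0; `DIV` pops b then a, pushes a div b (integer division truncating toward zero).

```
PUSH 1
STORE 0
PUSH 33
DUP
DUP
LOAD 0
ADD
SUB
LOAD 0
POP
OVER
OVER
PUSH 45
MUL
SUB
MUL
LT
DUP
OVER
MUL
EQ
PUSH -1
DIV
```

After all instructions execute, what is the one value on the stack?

-1

PUSH 1  → 1
STORE 0 → (empty)
PUSH 33 → 33
DUP     → 33 33
DUP     → 33 33 33
LOAD 0  → 33 33 33 1
ADD     → 33 33 34
SUB     → 33 -1
LOAD 0  → 33 -1 1
POP     → 33 -1
OVER    → 33 -1 33
OVER    → 33 -1 33 -1
PUSH 45 → 33 -1 33 -1 45
MUL     → 33 -1 33 -45
SUB     → 33 -1 78
MUL     → 33 -78
LT      → 0
DUP     → 0 0
OVER    → 0 0 0
MUL     → 0 0
EQ      → 1
PUSH -1 → 1 -1
DIV     → -1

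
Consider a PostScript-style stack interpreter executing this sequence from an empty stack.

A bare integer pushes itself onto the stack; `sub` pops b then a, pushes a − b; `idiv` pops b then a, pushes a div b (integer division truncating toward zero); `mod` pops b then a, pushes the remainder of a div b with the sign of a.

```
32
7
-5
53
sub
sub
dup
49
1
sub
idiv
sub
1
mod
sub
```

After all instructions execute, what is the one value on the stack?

32

32    32
7     32 7
-5    32 7 -5
53    32 7 -5 53
sub   32 7 -58
sub   32 65
dup   32 65 65
49    32 65 65 49
1     32 65 65 49 1
sub   32 65 65 48
idiv  32 65 1
sub   32 64
1     32 64 1
mod   32 0
sub   32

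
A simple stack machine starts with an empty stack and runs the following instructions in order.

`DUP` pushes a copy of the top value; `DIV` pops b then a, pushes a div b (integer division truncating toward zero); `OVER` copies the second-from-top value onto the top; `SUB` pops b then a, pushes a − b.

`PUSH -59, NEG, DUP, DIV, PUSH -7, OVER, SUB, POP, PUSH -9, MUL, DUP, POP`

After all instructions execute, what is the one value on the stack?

PUSH -59 -> [-59]
NEG      -> [59]
DUP      -> [59, 59]
DIV      -> [1]
PUSH -7  -> [1, -7]
OVER     -> [1, -7, 1]
SUB      -> [1, -8]
POP      -> [1]
PUSH -9  -> [1, -9]
MUL      -> [-9]
DUP      -> [-9, -9]
POP      -> [-9]

-9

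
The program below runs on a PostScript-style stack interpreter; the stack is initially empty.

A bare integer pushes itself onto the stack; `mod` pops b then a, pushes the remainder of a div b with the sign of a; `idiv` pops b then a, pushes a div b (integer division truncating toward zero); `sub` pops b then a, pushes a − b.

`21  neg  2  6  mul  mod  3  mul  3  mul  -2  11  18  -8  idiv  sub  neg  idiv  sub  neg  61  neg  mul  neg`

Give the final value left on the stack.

4941

21   → [21]
neg  → [-21]
2    → [-21, 2]
6    → [-21, 2, 6]
mul  → [-21, 12]
mod  → [-9]
3    → [-9, 3]
mul  → [-27]
3    → [-27, 3]
mul  → [-81]
-2   → [-81, -2]
11   → [-81, -2, 11]
18   → [-81, -2, 11, 18]
-8   → [-81, -2, 11, 18, -8]
idiv → [-81, -2, 11, -2]
sub  → [-81, -2, 13]
neg  → [-81, -2, -13]
idiv → [-81, 0]
sub  → [-81]
neg  → [81]
61   → [81, 61]
neg  → [81, -61]
mul  → [-4941]
neg  → [4941]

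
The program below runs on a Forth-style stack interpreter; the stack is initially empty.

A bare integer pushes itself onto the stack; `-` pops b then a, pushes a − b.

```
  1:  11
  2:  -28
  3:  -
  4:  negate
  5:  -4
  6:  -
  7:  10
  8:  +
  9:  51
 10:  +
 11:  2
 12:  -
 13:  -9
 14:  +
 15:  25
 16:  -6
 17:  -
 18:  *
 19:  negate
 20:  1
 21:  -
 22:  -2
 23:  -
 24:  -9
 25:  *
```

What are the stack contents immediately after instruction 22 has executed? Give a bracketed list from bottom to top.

11     : 11
-28    : 11 -28
-      : 39
negate : -39
-4     : -39 -4
-      : -35
10     : -35 10
+      : -25
51     : -25 51
+      : 26
2      : 26 2
-      : 24
-9     : 24 -9
+      : 15
25     : 15 25
-6     : 15 25 -6
-      : 15 31
*      : 465
negate : -465
1      : -465 1
-      : -466
-2     : -466 -2

[-466, -2]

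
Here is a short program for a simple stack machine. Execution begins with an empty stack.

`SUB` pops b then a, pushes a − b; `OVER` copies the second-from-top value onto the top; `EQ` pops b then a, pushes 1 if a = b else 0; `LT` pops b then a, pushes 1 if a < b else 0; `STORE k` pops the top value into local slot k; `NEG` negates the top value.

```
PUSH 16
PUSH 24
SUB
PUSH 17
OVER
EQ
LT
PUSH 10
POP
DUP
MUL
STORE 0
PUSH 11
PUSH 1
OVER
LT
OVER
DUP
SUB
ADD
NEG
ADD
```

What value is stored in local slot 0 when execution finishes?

PUSH 16 : [16]
PUSH 24 : [16, 24]
SUB     : [-8]
PUSH 17 : [-8, 17]
OVER    : [-8, 17, -8]
EQ      : [-8, 0]
LT      : [1]
PUSH 10 : [1, 10]
POP     : [1]
DUP     : [1, 1]
MUL     : [1]
STORE 0 : []
PUSH 11 : [11]
PUSH 1  : [11, 1]
OVER    : [11, 1, 11]
LT      : [11, 1]
OVER    : [11, 1, 11]
DUP     : [11, 1, 11, 11]
SUB     : [11, 1, 0]
ADD     : [11, 1]
NEG     : [11, -1]
ADD     : [10]

1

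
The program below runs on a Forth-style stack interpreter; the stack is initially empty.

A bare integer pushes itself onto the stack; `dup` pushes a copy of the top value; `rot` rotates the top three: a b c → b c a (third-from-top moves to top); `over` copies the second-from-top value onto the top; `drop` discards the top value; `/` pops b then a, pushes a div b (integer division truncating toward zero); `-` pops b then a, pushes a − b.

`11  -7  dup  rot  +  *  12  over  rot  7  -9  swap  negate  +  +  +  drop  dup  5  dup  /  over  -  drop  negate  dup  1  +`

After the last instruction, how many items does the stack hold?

3

11     : [11]
-7     : [11, -7]
dup    : [11, -7, -7]
rot    : [-7, -7, 11]
+      : [-7, 4]
*      : [-28]
12     : [-28, 12]
over   : [-28, 12, -28]
rot    : [12, -28, -28]
7      : [12, -28, -28, 7]
-9     : [12, -28, -28, 7, -9]
swap   : [12, -28, -28, -9, 7]
negate : [12, -28, -28, -9, -7]
+      : [12, -28, -28, -16]
+      : [12, -28, -44]
+      : [12, -72]
drop   : [12]
dup    : [12, 12]
5      : [12, 12, 5]
dup    : [12, 12, 5, 5]
/      : [12, 12, 1]
over   : [12, 12, 1, 12]
-      : [12, 12, -11]
drop   : [12, 12]
negate : [12, -12]
dup    : [12, -12, -12]
1      : [12, -12, -12, 1]
+      : [12, -12, -11]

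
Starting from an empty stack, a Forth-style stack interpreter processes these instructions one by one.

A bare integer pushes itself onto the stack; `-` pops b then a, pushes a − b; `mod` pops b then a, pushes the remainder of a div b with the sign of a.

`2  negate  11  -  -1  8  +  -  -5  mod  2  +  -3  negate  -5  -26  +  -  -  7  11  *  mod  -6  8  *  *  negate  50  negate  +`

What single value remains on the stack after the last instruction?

-1586

2      -> 2
negate -> -2
11     -> -2 11
-      -> -13
-1     -> -13 -1
8      -> -13 -1 8
+      -> -13 7
-      -> -20
-5     -> -20 -5
mod    -> 0
2      -> 0 2
+      -> 2
-3     -> 2 -3
negate -> 2 3
-5     -> 2 3 -5
-26    -> 2 3 -5 -26
+      -> 2 3 -31
-      -> 2 34
-      -> -32
7      -> -32 7
11     -> -32 7 11
*      -> -32 77
mod    -> -32
-6     -> -32 -6
8      -> -32 -6 8
*      -> -32 -48
*      -> 1536
negate -> -1536
50     -> -1536 50
negate -> -1536 -50
+      -> -1586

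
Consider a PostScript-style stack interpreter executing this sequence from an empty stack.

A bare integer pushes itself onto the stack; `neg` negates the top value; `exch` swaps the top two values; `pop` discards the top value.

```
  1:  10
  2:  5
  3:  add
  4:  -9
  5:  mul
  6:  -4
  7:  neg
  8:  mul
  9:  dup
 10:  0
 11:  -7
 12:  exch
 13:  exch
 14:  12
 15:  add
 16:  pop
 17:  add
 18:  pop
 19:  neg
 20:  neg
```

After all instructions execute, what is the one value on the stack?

-540

10    [10]
5     [10, 5]
add   [15]
-9    [15, -9]
mul   [-135]
-4    [-135, -4]
neg   [-135, 4]
mul   [-540]
dup   [-540, -540]
0     [-540, -540, 0]
-7    [-540, -540, 0, -7]
exch  [-540, -540, -7, 0]
exch  [-540, -540, 0, -7]
12    [-540, -540, 0, -7, 12]
add   [-540, -540, 0, 5]
pop   [-540, -540, 0]
add   [-540, -540]
pop   [-540]
neg   [540]
neg   [-540]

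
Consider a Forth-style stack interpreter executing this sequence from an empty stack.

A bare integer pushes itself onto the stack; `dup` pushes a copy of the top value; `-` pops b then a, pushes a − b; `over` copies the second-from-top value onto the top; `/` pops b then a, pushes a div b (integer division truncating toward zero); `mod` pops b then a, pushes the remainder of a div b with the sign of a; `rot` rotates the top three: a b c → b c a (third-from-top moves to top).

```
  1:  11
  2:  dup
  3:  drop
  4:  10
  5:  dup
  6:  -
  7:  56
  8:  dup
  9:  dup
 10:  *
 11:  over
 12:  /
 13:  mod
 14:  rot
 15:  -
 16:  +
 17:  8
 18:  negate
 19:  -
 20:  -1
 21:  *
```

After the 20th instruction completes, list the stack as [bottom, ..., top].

11     -> 11
dup    -> 11 11
drop   -> 11
10     -> 11 10
dup    -> 11 10 10
-      -> 11 0
56     -> 11 0 56
dup    -> 11 0 56 56
dup    -> 11 0 56 56 56
*      -> 11 0 56 3136
over   -> 11 0 56 3136 56
/      -> 11 0 56 56
mod    -> 11 0 0
rot    -> 0 0 11
-      -> 0 -11
+      -> -11
8      -> -11 8
negate -> -11 -8
-      -> -3
-1     -> -3 -1

[-3, -1]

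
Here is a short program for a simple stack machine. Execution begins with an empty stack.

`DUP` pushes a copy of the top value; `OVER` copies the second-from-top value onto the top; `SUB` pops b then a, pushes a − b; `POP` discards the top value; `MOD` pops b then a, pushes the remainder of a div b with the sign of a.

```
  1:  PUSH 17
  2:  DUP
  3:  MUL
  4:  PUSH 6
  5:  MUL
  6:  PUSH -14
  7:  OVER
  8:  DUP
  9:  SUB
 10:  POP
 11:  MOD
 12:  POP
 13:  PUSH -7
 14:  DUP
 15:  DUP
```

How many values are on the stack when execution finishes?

3

PUSH 17   17
DUP       17 17
MUL       289
PUSH 6    289 6
MUL       1734
PUSH -14  1734 -14
OVER      1734 -14 1734
DUP       1734 -14 1734 1734
SUB       1734 -14 0
POP       1734 -14
MOD       12
POP       (empty)
PUSH -7   -7
DUP       -7 -7
DUP       -7 -7 -7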